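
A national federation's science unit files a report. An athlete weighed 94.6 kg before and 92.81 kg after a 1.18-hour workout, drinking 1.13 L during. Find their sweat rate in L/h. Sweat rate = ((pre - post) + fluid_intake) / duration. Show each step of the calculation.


Body mass change = 1.79 kg
Total sweat loss = 1.79 + 1.13 = 2.92 L
Rate = 2.92 / 1.18 = 2.475 L/h

2.475 L/h


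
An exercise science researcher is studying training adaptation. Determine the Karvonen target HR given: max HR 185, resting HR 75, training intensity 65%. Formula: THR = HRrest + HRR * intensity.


HRR = HRmax - HRrest = 185 - 75 = 110
THR = 75 + 110 * 0.65
= 146.5 bpm

146.5 bpm


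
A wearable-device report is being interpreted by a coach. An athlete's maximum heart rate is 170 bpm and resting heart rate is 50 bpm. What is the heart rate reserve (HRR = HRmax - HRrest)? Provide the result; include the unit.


HRR = HRmax - HRrest
= 170 - 50
= 120 bpm

120 bpm


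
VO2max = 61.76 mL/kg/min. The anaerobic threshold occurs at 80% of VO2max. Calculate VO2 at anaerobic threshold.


AT fraction = 80 / 100 = 0.8
AT VO2 = 61.76 * 0.8
= 49.41 mL/kg/min

49.41 mL/kg/min


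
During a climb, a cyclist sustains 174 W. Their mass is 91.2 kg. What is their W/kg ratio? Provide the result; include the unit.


Power-to-weight = 174 W / 91.2 kg
= 1.908 W/kg

1.908 W/kg


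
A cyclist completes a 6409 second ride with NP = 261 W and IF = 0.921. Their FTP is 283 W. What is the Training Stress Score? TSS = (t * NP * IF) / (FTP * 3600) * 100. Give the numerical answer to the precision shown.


t * NP * IF = 6409 * 261 * 0.921 = 1540601.829
FTP * 3600 = 1018800
TSS = (1540601.829 / 1018800) * 100 = 151.22

151.22 TSS


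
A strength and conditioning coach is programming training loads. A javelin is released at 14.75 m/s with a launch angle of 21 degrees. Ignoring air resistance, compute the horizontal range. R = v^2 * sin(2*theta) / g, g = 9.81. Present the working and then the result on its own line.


Launch speed squared = 217.5625
sin(2 * 21 deg) = 0.669131
Range = 217.5625 * 0.669131 / 9.81
= 14.84 m

14.84 m


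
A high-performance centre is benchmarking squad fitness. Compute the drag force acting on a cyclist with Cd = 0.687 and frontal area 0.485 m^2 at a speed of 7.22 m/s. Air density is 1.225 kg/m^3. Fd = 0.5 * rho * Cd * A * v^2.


Step 1: v^2 = 52.1284
Step 2: Fd = 0.5 * 1.225 * 0.687 * 0.485 * 52.1284
= 10.638 N

10.638 N


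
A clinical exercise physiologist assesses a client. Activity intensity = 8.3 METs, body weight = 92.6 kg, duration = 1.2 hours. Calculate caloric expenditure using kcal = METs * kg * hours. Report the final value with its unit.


kcal = 8.3 * 92.6 * 1.2
= 768.58 * 1.2
= 922.3 kcal

922.3 kcal


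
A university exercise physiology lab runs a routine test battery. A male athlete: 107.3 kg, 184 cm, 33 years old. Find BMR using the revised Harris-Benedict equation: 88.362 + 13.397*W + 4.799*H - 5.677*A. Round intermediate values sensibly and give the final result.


Intercept = 88.362
Weight contribution = 13.397 * 107.3 = 1437.4981
Height contribution = 4.799 * 184 = 883.016
Age contribution = 5.677 * 33 = 187.341
BMR = 88.362 + 1437.4981 + 883.016 - 187.341
= 2221.54 kcal/day

2221.54 kcal/day


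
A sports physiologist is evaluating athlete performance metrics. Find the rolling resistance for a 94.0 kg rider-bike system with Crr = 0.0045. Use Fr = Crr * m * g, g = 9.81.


m * g = 94.0 * 9.81 = 922.14 N
Fr = 0.0045 * 922.14 = 4.15 N

4.15 N


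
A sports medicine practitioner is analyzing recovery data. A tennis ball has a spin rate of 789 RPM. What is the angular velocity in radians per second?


Convert RPM to rad/s: multiply by 2*pi and divide by 60
omega = 789 * 2 * pi / 60
= 82.624 rad/s

82.624 rad/s


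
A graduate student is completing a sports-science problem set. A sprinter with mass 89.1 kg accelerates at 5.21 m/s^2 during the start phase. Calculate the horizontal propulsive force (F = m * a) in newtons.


F = m * a
= 89.1 * 5.21
= 464.21 N

464.21 N


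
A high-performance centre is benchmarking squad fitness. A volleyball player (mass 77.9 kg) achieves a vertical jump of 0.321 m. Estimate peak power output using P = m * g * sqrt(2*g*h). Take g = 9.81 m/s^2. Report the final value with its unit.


2 * g * h = 2 * 9.81 * 0.321 = 6.29802
sqrt(6.29802) = 2.509586 m/s
P = 77.9 * 9.81 * 2.509586 = 1917.82 W

1917.82 W


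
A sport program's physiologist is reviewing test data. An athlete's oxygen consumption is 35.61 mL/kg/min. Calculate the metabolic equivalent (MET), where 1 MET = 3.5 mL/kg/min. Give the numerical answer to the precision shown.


MET = VO2 / 3.5
= 35.61 / 3.5
= 10.17 METs

10.17 METs


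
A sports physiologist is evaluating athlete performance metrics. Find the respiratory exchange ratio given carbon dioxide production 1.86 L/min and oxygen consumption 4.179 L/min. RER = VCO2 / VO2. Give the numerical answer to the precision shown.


VCO2 = 1.86 L/min
VO2 = 4.179 L/min
RER = 1.86 / 4.179 = 0.4451

0.4451


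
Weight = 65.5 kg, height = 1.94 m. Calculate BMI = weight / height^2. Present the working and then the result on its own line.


height^2 = 1.94^2 = 3.7636
BMI = 65.5 / 3.7636 = 17.4 kg/m^2

17.4 kg/m^2


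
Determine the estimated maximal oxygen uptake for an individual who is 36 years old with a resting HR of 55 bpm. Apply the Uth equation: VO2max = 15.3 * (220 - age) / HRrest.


HRmax = 220 - 36 = 184
VO2max = 15.3 * (184 / 55)
= 15.3 * 3.3455
= 51.19 mL/kg/min

51.19 mL/kg/min


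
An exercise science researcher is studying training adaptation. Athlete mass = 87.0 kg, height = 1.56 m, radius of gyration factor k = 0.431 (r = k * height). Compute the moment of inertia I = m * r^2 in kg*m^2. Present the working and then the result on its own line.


r = k * height = 0.431 * 1.56 = 0.67236 m
r^2 = 0.67236^2 = 0.452068
I = 87.0 * 0.452068 = 39.33 kg*m^2

39.33 kg*m^2


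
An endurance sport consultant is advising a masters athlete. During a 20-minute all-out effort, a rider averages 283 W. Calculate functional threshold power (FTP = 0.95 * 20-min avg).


FTP = 0.95 * 283
= 268.85 W

268.85 W


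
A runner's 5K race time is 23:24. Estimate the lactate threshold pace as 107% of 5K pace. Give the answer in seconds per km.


Total race time = 23*60 + 24 = 1404 seconds
5K pace = 1404 / 5 = 280.8 sec/km
LT pace = 280.8 * 1.07 = 300.46 sec/km

300.46 s/km


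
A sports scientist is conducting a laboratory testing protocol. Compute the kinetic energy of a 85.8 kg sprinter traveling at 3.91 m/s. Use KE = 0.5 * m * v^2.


Velocity squared = 15.2881
KE = 0.5 * 85.8 * 15.2881 = 655.86 J

655.86 J


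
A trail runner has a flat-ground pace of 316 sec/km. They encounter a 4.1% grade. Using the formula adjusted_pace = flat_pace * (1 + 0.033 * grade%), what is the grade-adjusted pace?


Grade factor = 1 + 0.033 * 4.1 = 1.1353
Adjusted = 316 * 1.1353 = 358.75 sec/km

358.75 s/km


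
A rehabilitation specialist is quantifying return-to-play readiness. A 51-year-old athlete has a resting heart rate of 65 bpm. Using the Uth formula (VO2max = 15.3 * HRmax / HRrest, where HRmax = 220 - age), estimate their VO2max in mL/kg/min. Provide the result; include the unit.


HRmax = 220 - 51 = 169 bpm
Ratio = HRmax / HRrest = 169 / 65 = 2.6
VO2max = 15.3 * 2.6 = 39.78 mL/kg/min

39.78 mL/kg/min


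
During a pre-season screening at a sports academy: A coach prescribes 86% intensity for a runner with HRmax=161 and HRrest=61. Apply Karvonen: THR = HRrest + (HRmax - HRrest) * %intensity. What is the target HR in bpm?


Heart rate reserve = 161 - 61 = 100
Intensity fraction = 86 / 100 = 0.86
THR = 61 + 100 * 0.86 = 147.0 bpm

147.0 bpm


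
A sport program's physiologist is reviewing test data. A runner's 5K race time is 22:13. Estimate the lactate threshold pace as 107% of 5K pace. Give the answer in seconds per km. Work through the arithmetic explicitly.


Total race time = 22*60 + 13 = 1333 seconds
5K pace = 1333 / 5 = 266.6 sec/km
LT pace = 266.6 * 1.07 = 285.26 sec/km

285.26 s/km


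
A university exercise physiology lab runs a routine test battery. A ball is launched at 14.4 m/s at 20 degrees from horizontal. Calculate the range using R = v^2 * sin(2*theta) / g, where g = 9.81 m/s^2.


sin(2 * 20) = sin(40) = 0.642788
v^2 = 14.4^2 = 207.36
R = 207.36 * 0.642788 / 9.81
= 13.587 m

13.587 m


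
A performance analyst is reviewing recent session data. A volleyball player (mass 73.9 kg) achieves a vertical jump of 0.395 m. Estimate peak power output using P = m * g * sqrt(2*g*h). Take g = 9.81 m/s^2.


2 * g * h = 2 * 9.81 * 0.395 = 7.7499
sqrt(7.7499) = 2.783864 m/s
P = 73.9 * 9.81 * 2.783864 = 2018.19 W

2018.19 W


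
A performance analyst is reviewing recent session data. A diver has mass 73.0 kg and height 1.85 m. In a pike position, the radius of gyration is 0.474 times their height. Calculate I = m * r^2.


r = 0.474 * 1.85 = 0.8769 m
I = m * r^2 = 73.0 * 0.768954 = 56.134 kg*m^2

56.134 kg*m^2


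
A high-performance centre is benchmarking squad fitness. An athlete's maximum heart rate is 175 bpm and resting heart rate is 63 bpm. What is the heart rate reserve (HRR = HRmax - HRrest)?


HRR = HRmax - HRrest
= 175 - 63
= 112 bpm

112 bpm


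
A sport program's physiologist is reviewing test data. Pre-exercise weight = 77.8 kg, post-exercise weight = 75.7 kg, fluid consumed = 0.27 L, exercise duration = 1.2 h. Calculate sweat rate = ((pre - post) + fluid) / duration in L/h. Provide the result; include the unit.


Weight loss = 77.8 - 75.7 = 2.1 kg (approx L)
Total sweat = 2.1 + 0.27 = 2.37 L
Sweat rate = 2.37 / 1.2 = 1.975 L/h

1.975 L/h


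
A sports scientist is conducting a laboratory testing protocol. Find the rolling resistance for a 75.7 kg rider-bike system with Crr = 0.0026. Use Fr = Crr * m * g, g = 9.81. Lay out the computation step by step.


m * g = 75.7 * 9.81 = 742.617 N
Fr = 0.0026 * 742.617 = 1.931 N

1.931 N


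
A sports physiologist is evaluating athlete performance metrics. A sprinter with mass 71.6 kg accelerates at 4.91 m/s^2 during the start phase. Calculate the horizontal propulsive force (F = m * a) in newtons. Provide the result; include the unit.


F = m * a
= 71.6 * 4.91
= 351.56 N

351.56 N


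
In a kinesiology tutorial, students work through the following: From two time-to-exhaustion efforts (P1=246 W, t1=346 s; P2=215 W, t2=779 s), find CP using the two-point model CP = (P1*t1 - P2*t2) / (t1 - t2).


Work in trial 1 = 85116 J
Work in trial 2 = 167485 J
Delta work = -82369 J
Delta time = -433 s
CP = -82369 / -433 = 190.23 W

190.23 W


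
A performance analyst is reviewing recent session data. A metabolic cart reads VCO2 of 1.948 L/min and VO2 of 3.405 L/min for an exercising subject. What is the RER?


RER = VCO2 / VO2 = 1.948 / 3.405 = 0.5721

0.5721


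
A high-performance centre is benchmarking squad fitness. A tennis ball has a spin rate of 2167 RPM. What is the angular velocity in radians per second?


Convert RPM to rad/s: multiply by 2*pi and divide by 60
omega = 2167 * 2 * pi / 60
= 226.928 rad/s

226.928 rad/s


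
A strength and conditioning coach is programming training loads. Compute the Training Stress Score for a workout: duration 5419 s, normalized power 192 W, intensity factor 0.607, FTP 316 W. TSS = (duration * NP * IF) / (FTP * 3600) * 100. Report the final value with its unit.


Product = 5419 * 192 * 0.607 = 631551.936
Base = 316 * 3600 = 1137600
TSS = 631551.936 / 1137600 * 100 = 55.52

55.52 TSS


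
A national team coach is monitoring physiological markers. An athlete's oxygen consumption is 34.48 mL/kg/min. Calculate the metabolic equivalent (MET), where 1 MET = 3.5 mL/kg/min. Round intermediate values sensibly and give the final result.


MET = VO2 / 3.5
= 34.48 / 3.5
= 9.85 METs

9.85 METs


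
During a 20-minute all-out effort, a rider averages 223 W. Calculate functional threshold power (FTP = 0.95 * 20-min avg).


FTP = 0.95 * 223
= 211.85 W

211.85 W


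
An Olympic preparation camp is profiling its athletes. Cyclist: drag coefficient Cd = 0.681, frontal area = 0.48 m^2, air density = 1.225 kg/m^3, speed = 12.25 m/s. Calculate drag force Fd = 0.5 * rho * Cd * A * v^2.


v^2 = 12.25^2 = 150.0625
Fd = 0.5 * 1.225 * 0.681 * 0.48 * 150.0625
= 30.045 N

30.045 N


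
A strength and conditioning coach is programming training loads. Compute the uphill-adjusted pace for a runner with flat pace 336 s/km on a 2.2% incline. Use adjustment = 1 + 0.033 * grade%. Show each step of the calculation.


Adjustment factor = 1 + 0.033 * 2.2 = 1.0726
Grade-adjusted pace = 336 * 1.0726 = 360.39 s/km

360.39 s/km


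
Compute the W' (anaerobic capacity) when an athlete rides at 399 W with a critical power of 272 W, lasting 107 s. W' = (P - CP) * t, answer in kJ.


Above-CP power = 127 W
Duration = 107 s
W' = 127 * 107 = 13589 J
Convert: 13589 / 1000 = 13.589 kJ

13.589 kJ


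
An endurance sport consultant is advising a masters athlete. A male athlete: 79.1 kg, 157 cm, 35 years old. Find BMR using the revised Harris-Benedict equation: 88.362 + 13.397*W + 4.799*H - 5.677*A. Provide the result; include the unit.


Intercept = 88.362
Weight contribution = 13.397 * 79.1 = 1059.7027
Height contribution = 4.799 * 157 = 753.443
Age contribution = 5.677 * 35 = 198.695
BMR = 88.362 + 1059.7027 + 753.443 - 198.695
= 1702.81 kcal/day

1702.81 kcal/day


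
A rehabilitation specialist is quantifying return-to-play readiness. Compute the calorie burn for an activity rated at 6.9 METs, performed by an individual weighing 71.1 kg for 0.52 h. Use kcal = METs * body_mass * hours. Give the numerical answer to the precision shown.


Product of METs and mass = 6.9 * 71.1 = 490.59
Total kcal = 490.59 * 0.52 = 255.11 kcal

255.11 kcal


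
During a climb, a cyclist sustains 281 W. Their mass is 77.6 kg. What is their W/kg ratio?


Power-to-weight = 281 W / 77.6 kg
= 3.621 W/kg

3.621 W/kg


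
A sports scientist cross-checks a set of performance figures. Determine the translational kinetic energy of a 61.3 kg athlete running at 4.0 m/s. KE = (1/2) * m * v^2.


KE = 0.5 * m * v^2
= 0.5 * 61.3 * 4.0^2
= 0.5 * 61.3 * 16.0
= 490.4 J

490.4 J


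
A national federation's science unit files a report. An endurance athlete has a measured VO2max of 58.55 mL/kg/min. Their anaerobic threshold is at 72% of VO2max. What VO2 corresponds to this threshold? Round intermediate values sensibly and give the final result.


Anaerobic threshold VO2 = VO2max * 72%
= 58.55 * 0.72
= 42.16 mL/kg/min

42.16 mL/kg/min


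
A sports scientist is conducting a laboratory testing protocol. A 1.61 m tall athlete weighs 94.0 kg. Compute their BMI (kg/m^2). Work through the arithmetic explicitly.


height^2 = 2.5921 m^2
BMI = 94.0 / 2.5921 = 36.26 kg/m^2

36.26 kg/m^2


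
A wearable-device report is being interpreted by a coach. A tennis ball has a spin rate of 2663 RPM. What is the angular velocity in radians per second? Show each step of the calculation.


Convert RPM to rad/s: multiply by 2*pi and divide by 60
omega = 2663 * 2 * pi / 60
= 278.869 rad/s

278.869 rad/s


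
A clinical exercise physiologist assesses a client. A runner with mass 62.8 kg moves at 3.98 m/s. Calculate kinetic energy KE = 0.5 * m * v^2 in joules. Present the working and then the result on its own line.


v^2 = 3.98^2 = 15.8404
KE = 0.5 * 62.8 * 15.8404
= 497.39 J

497.39 J


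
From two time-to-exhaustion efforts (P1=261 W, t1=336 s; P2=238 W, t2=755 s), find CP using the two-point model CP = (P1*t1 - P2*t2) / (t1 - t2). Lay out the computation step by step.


Work in trial 1 = 87696 J
Work in trial 2 = 179690 J
Delta work = -91994 J
Delta time = -419 s
CP = -91994 / -419 = 219.56 W

219.56 W


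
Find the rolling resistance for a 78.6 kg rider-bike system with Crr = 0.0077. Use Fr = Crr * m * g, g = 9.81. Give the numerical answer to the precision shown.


m * g = 78.6 * 9.81 = 771.066 N
Fr = 0.0077 * 771.066 = 5.937 N

5.937 N


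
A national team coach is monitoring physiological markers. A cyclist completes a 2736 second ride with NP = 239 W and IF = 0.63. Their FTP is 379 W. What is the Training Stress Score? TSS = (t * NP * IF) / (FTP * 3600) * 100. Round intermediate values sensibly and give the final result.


t * NP * IF = 2736 * 239 * 0.63 = 411959.52
FTP * 3600 = 1364400
TSS = (411959.52 / 1364400) * 100 = 30.19

30.19 TSS


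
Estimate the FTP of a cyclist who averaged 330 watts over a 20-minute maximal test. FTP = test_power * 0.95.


FTP = 330 * 0.95 = 313.5 W

313.5 W


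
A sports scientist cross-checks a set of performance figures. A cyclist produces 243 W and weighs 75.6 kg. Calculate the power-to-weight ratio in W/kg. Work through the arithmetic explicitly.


P/W = power / mass
= 243 / 75.6
= 3.214 W/kg

3.214 W/kg


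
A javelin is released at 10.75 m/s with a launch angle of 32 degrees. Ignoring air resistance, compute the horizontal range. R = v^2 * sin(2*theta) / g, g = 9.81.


Launch speed squared = 115.5625
sin(2 * 32 deg) = 0.898794
Range = 115.5625 * 0.898794 / 9.81
= 10.588 m

10.588 m


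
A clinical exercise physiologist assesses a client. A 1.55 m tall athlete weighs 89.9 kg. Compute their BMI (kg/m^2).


height^2 = 2.4025 m^2
BMI = 89.9 / 2.4025 = 37.42 kg/m^2

37.42 kg/m^2


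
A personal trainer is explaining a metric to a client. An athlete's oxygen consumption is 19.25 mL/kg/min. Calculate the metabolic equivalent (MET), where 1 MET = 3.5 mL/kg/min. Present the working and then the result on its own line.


MET = VO2 / 3.5
= 19.25 / 3.5
= 5.5 METs

5.5 METs


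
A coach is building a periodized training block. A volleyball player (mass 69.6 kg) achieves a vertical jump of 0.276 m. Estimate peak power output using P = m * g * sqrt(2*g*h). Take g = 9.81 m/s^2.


2 * g * h = 2 * 9.81 * 0.276 = 5.41512
sqrt(5.41512) = 2.327041 m/s
P = 69.6 * 9.81 * 2.327041 = 1588.85 W

1588.85 W


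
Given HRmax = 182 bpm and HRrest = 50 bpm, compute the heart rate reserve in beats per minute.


Heart rate reserve = maximum HR minus resting HR
HRR = 182 - 50 = 132 bpm

132 bpm


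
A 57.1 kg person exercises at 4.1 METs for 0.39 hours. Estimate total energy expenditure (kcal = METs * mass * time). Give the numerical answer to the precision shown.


Energy = METs * mass(kg) * time(h)
= 4.1 * 57.1 * 0.39
= 91.3 kcal

91.3 kcal


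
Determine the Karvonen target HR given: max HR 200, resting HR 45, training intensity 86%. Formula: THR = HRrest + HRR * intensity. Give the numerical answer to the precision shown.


HRR = HRmax - HRrest = 200 - 45 = 155
THR = 45 + 155 * 0.86
= 178.3 bpm

178.3 bpm


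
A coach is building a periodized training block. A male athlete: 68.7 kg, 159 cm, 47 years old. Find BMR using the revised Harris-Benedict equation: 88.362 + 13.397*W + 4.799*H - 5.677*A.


Intercept = 88.362
Weight contribution = 13.397 * 68.7 = 920.3739
Height contribution = 4.799 * 159 = 763.041
Age contribution = 5.677 * 47 = 266.819
BMR = 88.362 + 920.3739 + 763.041 - 266.819
= 1504.96 kcal/day

1504.96 kcal/day


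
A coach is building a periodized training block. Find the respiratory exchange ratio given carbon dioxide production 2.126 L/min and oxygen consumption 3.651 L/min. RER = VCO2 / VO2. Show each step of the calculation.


VCO2 = 2.126 L/min
VO2 = 3.651 L/min
RER = 2.126 / 3.651 = 0.5823

0.5823


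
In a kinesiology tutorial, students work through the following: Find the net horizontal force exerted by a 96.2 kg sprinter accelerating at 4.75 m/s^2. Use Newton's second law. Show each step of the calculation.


Newton's second law: F = m * a
F = 96.2 * 4.75 = 456.95 N

456.95 N


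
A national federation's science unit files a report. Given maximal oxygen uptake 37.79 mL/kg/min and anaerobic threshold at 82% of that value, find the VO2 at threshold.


Percentage as decimal = 0.82
VO2 at AT = 37.79 * 0.82 = 30.99 mL/kg/min

30.99 mL/kg/min


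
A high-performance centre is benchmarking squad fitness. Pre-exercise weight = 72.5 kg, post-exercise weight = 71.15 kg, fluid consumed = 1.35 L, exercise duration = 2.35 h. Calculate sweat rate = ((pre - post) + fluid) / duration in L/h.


Weight loss = 72.5 - 71.15 = 1.35 kg (approx L)
Total sweat = 1.35 + 1.35 = 2.7 L
Sweat rate = 2.7 / 2.35 = 1.149 L/h

1.149 L/h


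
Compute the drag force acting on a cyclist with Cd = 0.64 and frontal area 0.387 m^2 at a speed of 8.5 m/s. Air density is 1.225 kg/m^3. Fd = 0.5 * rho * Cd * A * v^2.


Step 1: v^2 = 72.25
Step 2: Fd = 0.5 * 1.225 * 0.64 * 0.387 * 72.25
= 10.961 N

10.961 N


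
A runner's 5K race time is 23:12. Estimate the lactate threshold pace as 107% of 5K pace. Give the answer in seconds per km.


Total race time = 23*60 + 12 = 1392 seconds
5K pace = 1392 / 5 = 278.4 sec/km
LT pace = 278.4 * 1.07 = 297.89 sec/km

297.89 s/km


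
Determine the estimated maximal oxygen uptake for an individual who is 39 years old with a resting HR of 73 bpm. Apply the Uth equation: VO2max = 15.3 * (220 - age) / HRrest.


HRmax = 220 - 39 = 181
VO2max = 15.3 * (181 / 73)
= 15.3 * 2.4795
= 37.94 mL/kg/min

37.94 mL/kg/min


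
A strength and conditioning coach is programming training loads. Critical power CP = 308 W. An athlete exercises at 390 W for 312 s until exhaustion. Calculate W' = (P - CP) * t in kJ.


P - CP = 390 - 308 = 82 W
W' = 82 * 312 = 25584 J
= 25584 / 1000 = 25.584 kJ

25.584 kJ


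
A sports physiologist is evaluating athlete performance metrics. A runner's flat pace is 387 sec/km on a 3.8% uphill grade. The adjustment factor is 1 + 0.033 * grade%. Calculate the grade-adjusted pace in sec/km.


Factor = 1 + 0.033 * 3.8 = 1.1254
Adjusted pace = 387 * 1.1254
= 435.53 sec/km

435.53 s/km


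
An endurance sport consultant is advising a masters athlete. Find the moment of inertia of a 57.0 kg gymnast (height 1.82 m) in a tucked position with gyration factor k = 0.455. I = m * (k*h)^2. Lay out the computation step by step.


Radius of gyration = 0.455 * 1.82 = 0.8281 m
I = 57.0 * 0.8281^2
= 57.0 * 0.68575
= 39.088 kg*m^2

39.088 kg*m^2


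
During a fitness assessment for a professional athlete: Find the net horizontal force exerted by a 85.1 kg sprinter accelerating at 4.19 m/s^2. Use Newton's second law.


Newton's second law: F = m * a
F = 85.1 * 4.19 = 356.57 N

356.57 N


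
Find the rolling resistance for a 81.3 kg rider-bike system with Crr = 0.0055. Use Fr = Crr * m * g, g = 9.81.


m * g = 81.3 * 9.81 = 797.553 N
Fr = 0.0055 * 797.553 = 4.387 N

4.387 N


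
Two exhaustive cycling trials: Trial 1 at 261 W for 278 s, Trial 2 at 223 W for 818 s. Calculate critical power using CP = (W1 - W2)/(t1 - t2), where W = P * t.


W1 = 261 * 278 = 72558 J
W2 = 223 * 818 = 182414 J
CP = (72558 - 182414) / (278 - 818)
= -109856 / -540
= 203.44 W

203.44 W


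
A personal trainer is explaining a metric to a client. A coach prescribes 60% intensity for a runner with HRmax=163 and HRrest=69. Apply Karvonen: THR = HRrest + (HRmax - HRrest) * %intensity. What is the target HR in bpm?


Heart rate reserve = 163 - 69 = 94
Intensity fraction = 60 / 100 = 0.6
THR = 69 + 94 * 0.6 = 125.4 bpm

125.4 bpm


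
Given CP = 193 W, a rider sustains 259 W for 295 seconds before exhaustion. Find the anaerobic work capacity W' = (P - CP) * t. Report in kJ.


Excess power = 259 - 193 = 66 W
Work above CP = 66 * 295 = 19470 J
W' = 19.47 kJ

19.47 kJ


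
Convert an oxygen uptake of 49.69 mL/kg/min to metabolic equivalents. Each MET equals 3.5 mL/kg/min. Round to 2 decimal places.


One MET = 3.5 mL/kg/min
Number of METs = 49.69 / 3.5
= 14.2 METs

14.2 METs


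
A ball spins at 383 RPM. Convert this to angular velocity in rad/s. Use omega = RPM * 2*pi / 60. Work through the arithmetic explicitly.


omega = 383 * 2 * pi / 60
= 383 * 6.28318531 / 60
= 2406.46 / 60
= 40.108 rad/s

40.108 rad/s


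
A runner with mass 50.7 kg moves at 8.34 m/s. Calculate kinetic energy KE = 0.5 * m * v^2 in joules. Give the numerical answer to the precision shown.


v^2 = 8.34^2 = 69.5556
KE = 0.5 * 50.7 * 69.5556
= 1763.23 J

1763.23 J


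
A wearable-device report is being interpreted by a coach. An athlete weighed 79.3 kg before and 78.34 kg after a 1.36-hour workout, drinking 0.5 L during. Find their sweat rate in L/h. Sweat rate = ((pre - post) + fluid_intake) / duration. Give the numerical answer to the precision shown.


Body mass change = 0.96 kg
Total sweat loss = 0.96 + 0.5 = 1.46 L
Rate = 1.46 / 1.36 = 1.074 L/h

1.074 L/h


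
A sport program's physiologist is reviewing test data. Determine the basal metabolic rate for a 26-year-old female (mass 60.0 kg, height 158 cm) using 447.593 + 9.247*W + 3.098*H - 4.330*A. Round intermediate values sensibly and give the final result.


BMR = 447.593 + 9.247*60.0 + 3.098*158 - 4.330*26
= 1379.32 kcal/day

1379.32 kcal/day


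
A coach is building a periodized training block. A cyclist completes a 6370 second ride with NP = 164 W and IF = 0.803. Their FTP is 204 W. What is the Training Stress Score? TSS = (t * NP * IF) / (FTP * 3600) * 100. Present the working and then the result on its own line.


t * NP * IF = 6370 * 164 * 0.803 = 838878.04
FTP * 3600 = 734400
TSS = (838878.04 / 734400) * 100 = 114.23

114.23 TSS


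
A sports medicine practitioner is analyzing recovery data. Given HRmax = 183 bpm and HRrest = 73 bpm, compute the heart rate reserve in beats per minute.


Heart rate reserve = maximum HR minus resting HR
HRR = 183 - 73 = 110 bpm

110 bpm


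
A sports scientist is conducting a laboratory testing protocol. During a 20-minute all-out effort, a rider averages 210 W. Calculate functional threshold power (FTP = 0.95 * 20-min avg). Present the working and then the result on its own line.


FTP = 0.95 * 210
= 199.5 W

199.5 W


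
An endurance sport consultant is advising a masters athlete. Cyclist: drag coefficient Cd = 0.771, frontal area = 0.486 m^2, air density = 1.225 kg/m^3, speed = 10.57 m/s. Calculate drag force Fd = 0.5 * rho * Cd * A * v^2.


v^2 = 10.57^2 = 111.7249
Fd = 0.5 * 1.225 * 0.771 * 0.486 * 111.7249
= 25.642 N

25.642 N


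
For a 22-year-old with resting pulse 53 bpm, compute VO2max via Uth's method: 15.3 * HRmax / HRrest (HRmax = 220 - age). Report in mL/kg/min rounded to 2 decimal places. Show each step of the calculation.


Step 1: HRmax = 220 - 22 = 198 bpm
Step 2: Ratio = 198 / 53 = 3.7358
Step 3: VO2max = 15.3 * 3.7358 = 57.16 mL/kg/min

57.16 mL/kg/min


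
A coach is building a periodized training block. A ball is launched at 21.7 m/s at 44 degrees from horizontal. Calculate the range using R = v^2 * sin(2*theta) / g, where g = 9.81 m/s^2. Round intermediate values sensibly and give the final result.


sin(2 * 44) = sin(88) = 0.999391
v^2 = 21.7^2 = 470.89
R = 470.89 * 0.999391 / 9.81
= 47.972 m

47.972 m


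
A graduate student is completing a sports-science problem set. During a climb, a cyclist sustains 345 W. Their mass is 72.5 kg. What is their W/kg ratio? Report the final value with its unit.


Power-to-weight = 345 W / 72.5 kg
= 4.759 W/kg

4.759 W/kg


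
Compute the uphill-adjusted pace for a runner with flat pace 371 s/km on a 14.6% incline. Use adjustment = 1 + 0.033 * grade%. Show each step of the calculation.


Adjustment factor = 1 + 0.033 * 14.6 = 1.4818
Grade-adjusted pace = 371 * 1.4818 = 549.75 s/km

549.75 s/km


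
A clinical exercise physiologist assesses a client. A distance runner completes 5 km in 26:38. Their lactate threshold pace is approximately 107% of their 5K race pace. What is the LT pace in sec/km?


Convert to seconds: 26 min 38 s = 1598 s
Pace per km = 1598 / 5 = 319.6 s/km
LT pace = 319.6 * 1.07 = 341.97 s/km

341.97 s/km


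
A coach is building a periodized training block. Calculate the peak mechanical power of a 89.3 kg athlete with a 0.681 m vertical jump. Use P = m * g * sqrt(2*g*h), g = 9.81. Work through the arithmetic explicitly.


First, sqrt(2gh) = sqrt(2 * 9.81 * 0.681)
= sqrt(13.36122) = 3.6553 m/s
Power = 89.3 * 9.81 * 3.6553 = 3202.16 W

3202.16 W


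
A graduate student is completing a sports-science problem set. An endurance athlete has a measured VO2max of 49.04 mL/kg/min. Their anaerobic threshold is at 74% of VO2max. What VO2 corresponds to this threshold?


Anaerobic threshold VO2 = VO2max * 74%
= 49.04 * 0.74
= 36.29 mL/kg/min

36.29 mL/kg/min


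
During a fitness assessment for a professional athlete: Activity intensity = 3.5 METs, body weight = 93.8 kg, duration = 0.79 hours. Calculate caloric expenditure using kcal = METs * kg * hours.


kcal = 3.5 * 93.8 * 0.79
= 328.3 * 0.79
= 259.36 kcal

259.36 kcal


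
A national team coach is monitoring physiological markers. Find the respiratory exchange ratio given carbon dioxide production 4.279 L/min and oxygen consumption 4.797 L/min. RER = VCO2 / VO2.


VCO2 = 4.279 L/min
VO2 = 4.797 L/min
RER = 4.279 / 4.797 = 0.892

0.892


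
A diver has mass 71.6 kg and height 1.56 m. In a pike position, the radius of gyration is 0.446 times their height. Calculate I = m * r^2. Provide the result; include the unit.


r = 0.446 * 1.56 = 0.69576 m
I = m * r^2 = 71.6 * 0.484082 = 34.66 kg*m^2

34.66 kg*m^2


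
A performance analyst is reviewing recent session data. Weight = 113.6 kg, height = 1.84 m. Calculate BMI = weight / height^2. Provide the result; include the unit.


height^2 = 1.84^2 = 3.3856
BMI = 113.6 / 3.3856 = 33.55 kg/m^2

33.55 kg/m^2


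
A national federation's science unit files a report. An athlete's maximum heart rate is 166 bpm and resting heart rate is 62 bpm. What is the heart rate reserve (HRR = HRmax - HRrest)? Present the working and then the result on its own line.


HRR = HRmax - HRrest
= 166 - 62
= 104 bpm

104 bpm


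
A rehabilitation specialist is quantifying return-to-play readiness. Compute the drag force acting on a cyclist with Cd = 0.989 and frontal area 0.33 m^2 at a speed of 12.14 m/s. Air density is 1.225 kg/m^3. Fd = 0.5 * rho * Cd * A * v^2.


Step 1: v^2 = 147.3796
Step 2: Fd = 0.5 * 1.225 * 0.989 * 0.33 * 147.3796
= 29.461 N

29.461 N


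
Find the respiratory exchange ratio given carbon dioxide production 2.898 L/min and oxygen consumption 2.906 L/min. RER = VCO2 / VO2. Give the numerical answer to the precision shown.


VCO2 = 2.898 L/min
VO2 = 2.906 L/min
RER = 2.898 / 2.906 = 0.9972

0.9972


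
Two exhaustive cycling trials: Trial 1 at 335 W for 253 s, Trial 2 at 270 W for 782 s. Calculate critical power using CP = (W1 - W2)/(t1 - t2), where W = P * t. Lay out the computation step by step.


W1 = 335 * 253 = 84755 J
W2 = 270 * 782 = 211140 J
CP = (84755 - 211140) / (253 - 782)
= -126385 / -529
= 238.91 W

238.91 W


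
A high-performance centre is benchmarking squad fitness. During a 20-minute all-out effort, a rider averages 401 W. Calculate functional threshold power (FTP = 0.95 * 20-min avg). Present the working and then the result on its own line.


FTP = 0.95 * 401
= 380.95 W

380.95 W


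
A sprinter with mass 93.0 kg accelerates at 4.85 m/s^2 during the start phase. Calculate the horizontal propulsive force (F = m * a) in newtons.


F = m * a
= 93.0 * 4.85
= 451.05 N

451.05 N


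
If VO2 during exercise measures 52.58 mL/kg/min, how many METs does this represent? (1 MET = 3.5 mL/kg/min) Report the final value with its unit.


METs = VO2 / 3.5 = 52.58 / 3.5 = 15.02

15.02 METs


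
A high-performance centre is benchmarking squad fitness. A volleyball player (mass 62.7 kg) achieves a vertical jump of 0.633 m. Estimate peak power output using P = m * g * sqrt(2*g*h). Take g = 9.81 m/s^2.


2 * g * h = 2 * 9.81 * 0.633 = 12.41946
sqrt(12.41946) = 3.524125 m/s
P = 62.7 * 9.81 * 3.524125 = 2167.64 W

2167.64 W


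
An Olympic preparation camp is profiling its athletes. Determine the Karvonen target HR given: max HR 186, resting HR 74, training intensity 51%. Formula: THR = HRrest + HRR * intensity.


HRR = HRmax - HRrest = 186 - 74 = 112
THR = 74 + 112 * 0.51
= 131.12 bpm

131.12 bpm


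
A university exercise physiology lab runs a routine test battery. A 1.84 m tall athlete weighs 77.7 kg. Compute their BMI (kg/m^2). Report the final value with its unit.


height^2 = 3.3856 m^2
BMI = 77.7 / 3.3856 = 22.95 kg/m^2

22.95 kg/m^2


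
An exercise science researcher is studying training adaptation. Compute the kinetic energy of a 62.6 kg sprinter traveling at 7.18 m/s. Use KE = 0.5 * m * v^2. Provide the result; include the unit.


Velocity squared = 51.5524
KE = 0.5 * 62.6 * 51.5524 = 1613.59 J

1613.59 J


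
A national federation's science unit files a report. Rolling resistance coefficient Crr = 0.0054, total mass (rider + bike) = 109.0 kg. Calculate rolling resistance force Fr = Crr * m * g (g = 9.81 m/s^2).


Fr = Crr * m * g
= 0.0054 * 109.0 * 9.81
= 5.774 N

5.774 N


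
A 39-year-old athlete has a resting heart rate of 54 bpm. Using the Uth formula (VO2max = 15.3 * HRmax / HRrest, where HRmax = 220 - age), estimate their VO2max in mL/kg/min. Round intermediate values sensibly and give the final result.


HRmax = 220 - 39 = 181 bpm
Ratio = HRmax / HRrest = 181 / 54 = 3.3519
VO2max = 15.3 * 3.3519 = 51.28 mL/kg/min

51.28 mL/kg/min


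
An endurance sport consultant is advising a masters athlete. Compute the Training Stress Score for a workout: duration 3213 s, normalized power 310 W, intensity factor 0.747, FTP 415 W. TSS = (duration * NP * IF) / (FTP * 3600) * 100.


Product = 3213 * 310 * 0.747 = 744034.41
Base = 415 * 3600 = 1494000
TSS = 744034.41 / 1494000 * 100 = 49.8

49.8 TSS


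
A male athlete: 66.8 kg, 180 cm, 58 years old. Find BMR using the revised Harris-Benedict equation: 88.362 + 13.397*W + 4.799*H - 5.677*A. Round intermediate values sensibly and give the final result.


Intercept = 88.362
Weight contribution = 13.397 * 66.8 = 894.9196
Height contribution = 4.799 * 180 = 863.82
Age contribution = 5.677 * 58 = 329.266
BMR = 88.362 + 894.9196 + 863.82 - 329.266
= 1517.84 kcal/day

1517.84 kcal/day


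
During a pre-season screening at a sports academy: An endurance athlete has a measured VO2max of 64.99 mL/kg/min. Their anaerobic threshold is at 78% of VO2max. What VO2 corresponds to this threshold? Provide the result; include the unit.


Anaerobic threshold VO2 = VO2max * 78%
= 64.99 * 0.78
= 50.69 mL/kg/min

50.69 mL/kg/min


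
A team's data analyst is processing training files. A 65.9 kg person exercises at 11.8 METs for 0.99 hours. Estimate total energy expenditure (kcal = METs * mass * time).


Energy = METs * mass(kg) * time(h)
= 11.8 * 65.9 * 0.99
= 769.84 kcal

769.84 kcal


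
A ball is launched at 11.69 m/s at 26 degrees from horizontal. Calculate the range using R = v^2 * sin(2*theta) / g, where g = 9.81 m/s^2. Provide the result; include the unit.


sin(2 * 26) = sin(52) = 0.788011
v^2 = 11.69^2 = 136.6561
R = 136.6561 * 0.788011 / 9.81
= 10.977 m

10.977 m


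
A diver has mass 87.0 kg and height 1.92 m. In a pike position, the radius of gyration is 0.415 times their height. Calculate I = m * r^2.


r = 0.415 * 1.92 = 0.7968 m
I = m * r^2 = 87.0 * 0.63489 = 55.235 kg*m^2

55.235 kg*m^2


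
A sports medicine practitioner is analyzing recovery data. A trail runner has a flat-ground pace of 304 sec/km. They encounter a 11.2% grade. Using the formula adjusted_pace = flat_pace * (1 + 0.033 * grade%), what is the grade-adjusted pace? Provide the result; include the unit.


Grade factor = 1 + 0.033 * 11.2 = 1.3696
Adjusted = 304 * 1.3696 = 416.36 sec/km

416.36 s/km


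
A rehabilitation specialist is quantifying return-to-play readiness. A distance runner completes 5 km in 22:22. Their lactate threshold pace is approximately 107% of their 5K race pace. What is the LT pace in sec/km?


Convert to seconds: 22 min 22 s = 1342 s
Pace per km = 1342 / 5 = 268.4 s/km
LT pace = 268.4 * 1.07 = 287.19 s/km

287.19 s/km


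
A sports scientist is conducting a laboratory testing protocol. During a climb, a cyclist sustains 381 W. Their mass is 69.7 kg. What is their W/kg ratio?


Power-to-weight = 381 W / 69.7 kg
= 5.466 W/kg

5.466 W/kg


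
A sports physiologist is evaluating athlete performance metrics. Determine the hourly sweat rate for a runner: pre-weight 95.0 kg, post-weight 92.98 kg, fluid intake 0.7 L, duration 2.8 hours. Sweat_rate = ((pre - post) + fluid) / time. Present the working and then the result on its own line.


Mass lost = 95.0 - 92.98 = 2.02 kg
Add fluid consumed: 2.02 + 0.7 = 2.72 L total sweat
Sweat rate = 2.72 / 2.8 = 0.971 L/h

0.971 L/h


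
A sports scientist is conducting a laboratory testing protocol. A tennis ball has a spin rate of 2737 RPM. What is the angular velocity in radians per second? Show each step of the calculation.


Convert RPM to rad/s: multiply by 2*pi and divide by 60
omega = 2737 * 2 * pi / 60
= 286.618 rad/s

286.618 rad/s


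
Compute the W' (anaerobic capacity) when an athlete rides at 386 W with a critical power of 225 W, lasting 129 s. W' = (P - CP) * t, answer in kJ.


Above-CP power = 161 W
Duration = 129 s
W' = 161 * 129 = 20769 J
Convert: 20769 / 1000 = 20.769 kJ

20.769 kJ


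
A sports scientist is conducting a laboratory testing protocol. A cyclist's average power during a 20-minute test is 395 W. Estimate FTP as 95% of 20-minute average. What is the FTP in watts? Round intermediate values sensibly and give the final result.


FTP = 20-min power * 0.95
= 395 * 0.95
= 375.25 W

375.25 W


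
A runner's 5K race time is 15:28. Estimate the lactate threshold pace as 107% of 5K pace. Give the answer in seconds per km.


Total race time = 15*60 + 28 = 928 seconds
5K pace = 928 / 5 = 185.6 sec/km
LT pace = 185.6 * 1.07 = 198.59 sec/km

198.59 s/km


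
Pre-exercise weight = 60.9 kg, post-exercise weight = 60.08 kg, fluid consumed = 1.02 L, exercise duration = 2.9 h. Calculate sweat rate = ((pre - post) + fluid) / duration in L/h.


Weight loss = 60.9 - 60.08 = 0.82 kg (approx L)
Total sweat = 0.82 + 1.02 = 1.84 L
Sweat rate = 1.84 / 2.9 = 0.634 L/h

0.634 L/h


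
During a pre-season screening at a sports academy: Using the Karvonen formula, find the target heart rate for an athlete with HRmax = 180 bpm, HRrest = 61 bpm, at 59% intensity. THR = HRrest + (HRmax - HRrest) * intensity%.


HRR = 180 - 61 = 119
THR = 61 + 119 * 0.59
= 61 + 70.21
= 131.21 bpm

131.21 bpm


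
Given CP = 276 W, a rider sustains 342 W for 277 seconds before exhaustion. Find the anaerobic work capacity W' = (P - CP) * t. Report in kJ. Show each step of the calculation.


Excess power = 342 - 276 = 66 W
Work above CP = 66 * 277 = 18282 J
W' = 18.282 kJ

18.282 kJ


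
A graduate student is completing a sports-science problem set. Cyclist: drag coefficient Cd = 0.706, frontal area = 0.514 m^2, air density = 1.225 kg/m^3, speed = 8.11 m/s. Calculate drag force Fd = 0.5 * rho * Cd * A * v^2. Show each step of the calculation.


v^2 = 8.11^2 = 65.7721
Fd = 0.5 * 1.225 * 0.706 * 0.514 * 65.7721
= 14.619 N

14.619 N


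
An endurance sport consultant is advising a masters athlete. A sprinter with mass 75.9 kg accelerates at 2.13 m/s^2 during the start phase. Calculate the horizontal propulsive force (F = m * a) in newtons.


F = m * a
= 75.9 * 2.13
= 161.67 N

161.67 N


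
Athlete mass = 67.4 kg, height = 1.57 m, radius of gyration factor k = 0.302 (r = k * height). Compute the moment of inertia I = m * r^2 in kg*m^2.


r = k * height = 0.302 * 1.57 = 0.47414 m
r^2 = 0.47414^2 = 0.224809
I = 67.4 * 0.224809 = 15.152 kg*m^2

15.152 kg*m^2


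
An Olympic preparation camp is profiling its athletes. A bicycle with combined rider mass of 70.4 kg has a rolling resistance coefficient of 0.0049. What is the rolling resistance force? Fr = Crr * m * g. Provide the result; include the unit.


Fr = 0.0049 * 70.4 * 9.81
= 0.34496 * 9.81
= 3.384 N

3.384 N
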